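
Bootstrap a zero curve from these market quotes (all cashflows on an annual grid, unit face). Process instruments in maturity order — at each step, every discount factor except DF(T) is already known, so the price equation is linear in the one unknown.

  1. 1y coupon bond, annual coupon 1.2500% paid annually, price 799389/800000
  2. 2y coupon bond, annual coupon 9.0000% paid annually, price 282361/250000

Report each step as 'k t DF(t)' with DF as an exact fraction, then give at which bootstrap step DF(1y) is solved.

step 1 [1y] bond c/1=1/80: DF=(799389/800000 − 1/80·(0))/(1+1/80) = 9869/10000 ≈ 0.986900
step 2 [2y] bond c/1=9/100: DF=(282361/250000 − 9/100·(0.986900))/(1+9/100) = 9547/10000 ≈ 0.954700

1 1 9869/10000
2 2 9547/10000
DF(1y) is solved at step 1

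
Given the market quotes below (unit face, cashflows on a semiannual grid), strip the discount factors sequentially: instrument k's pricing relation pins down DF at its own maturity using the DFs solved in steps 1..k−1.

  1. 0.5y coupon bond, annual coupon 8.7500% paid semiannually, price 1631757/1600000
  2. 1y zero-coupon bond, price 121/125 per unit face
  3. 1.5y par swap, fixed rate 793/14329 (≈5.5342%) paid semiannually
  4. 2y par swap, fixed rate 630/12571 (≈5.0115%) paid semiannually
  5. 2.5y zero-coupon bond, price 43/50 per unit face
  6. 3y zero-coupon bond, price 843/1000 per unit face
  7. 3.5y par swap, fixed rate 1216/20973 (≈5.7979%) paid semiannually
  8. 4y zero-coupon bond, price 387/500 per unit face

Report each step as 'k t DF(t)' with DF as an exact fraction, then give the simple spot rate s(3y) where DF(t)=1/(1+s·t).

1 1/2 9771/10000
2 1 121/125
3 3/2 9207/10000
4 2 1811/2000
5 5/2 43/50
6 3 843/1000
7 7/2 511/625
8 4 387/500
s(3y) = (1/(843/1000) − 1)/(3) = 157/2529 ≈ 6.2080%

step 1 [0.5y] bond c/2=7/160: DF=(1631757/1600000 − 7/160·(0))/(1+7/160) = 9771/10000 ≈ 0.977100
step 2 [1y] zero: DF = P = 121/125 ≈ 0.968000
step 3 [1.5y] swap r/2=793/28658: DF=(1 − 793/28658·(0.977100+0.968000))/(1+793/28658) = 9207/10000 ≈ 0.920700
step 4 [2y] swap r/2=315/12571: DF=(1 − 315/12571·(0.977100+0.968000+0.920700))/(1+315/12571) = 1811/2000 ≈ 0.905500
step 5 [2.5y] zero: DF = P = 43/50 ≈ 0.860000
step 6 [3y] zero: DF = P = 843/1000 ≈ 0.843000
step 7 [3.5y] swap r/2=608/20973: DF=(1 − 608/20973·(0.977100+0.968000+0.920700+0.905500+0.860000+0.843000))/(1+608/20973) = 511/625 ≈ 0.817600
step 8 [4y] zero: DF = P = 387/500 ≈ 0.774000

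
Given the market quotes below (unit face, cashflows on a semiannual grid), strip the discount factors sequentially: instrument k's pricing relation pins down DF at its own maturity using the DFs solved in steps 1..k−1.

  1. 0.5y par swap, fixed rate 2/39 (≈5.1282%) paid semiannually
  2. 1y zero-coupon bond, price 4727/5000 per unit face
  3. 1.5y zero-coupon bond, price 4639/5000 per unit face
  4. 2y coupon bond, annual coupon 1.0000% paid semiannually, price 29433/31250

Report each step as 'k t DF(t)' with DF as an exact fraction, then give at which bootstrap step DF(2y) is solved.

step 1 [0.5y] swap r/2=1/39: DF=(1 − 1/39·(0))/(1+1/39) = 39/40 ≈ 0.975000
step 2 [1y] zero: DF = P = 4727/5000 ≈ 0.945400
step 3 [1.5y] zero: DF = P = 4639/5000 ≈ 0.927800
step 4 [2y] bond c/2=1/200: DF=(29433/31250 − 1/200·(0.975000+0.945400+0.927800))/(1+1/200) = 923/1000 ≈ 0.923000

1 1/2 39/40
2 1 4727/5000
3 3/2 4639/5000
4 2 923/1000
DF(2y) is solved at step 4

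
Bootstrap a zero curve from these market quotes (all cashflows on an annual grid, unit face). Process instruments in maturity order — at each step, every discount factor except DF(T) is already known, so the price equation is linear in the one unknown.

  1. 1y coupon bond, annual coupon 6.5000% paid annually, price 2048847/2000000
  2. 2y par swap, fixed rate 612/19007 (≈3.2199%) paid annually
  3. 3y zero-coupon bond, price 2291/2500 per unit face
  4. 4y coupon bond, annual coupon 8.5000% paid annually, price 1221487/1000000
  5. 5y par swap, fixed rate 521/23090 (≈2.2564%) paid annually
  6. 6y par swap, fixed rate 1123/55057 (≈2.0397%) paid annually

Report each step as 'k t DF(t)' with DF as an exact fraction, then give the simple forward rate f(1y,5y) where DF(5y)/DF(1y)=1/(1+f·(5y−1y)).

step 1 [1y] bond c/1=13/200: DF=(2048847/2000000 − 13/200·(0))/(1+13/200) = 9619/10000 ≈ 0.961900
step 2 [2y] swap r/1=612/19007: DF=(1 − 612/19007·(0.961900))/(1+612/19007) = 2347/2500 ≈ 0.938800
step 3 [3y] zero: DF = P = 2291/2500 ≈ 0.916400
step 4 [4y] bond c/1=17/200: DF=(1221487/1000000 − 17/200·(0.961900+0.938800+0.916400))/(1+17/200) = 9051/10000 ≈ 0.905100
step 5 [5y] swap r/1=521/23090: DF=(1 − 521/23090·(0.961900+0.938800+0.916400+0.905100))/(1+521/23090) = 4479/5000 ≈ 0.895800
step 6 [6y] swap r/1=1123/55057: DF=(1 − 1123/55057·(0.961900+0.938800+0.916400+0.905100+0.895800))/(1+1123/55057) = 8877/10000 ≈ 0.887700

1 1 9619/10000
2 2 2347/2500
3 3 2291/2500
4 4 9051/10000
5 5 4479/5000
6 6 8877/10000
f(1y,5y) = ((9619/10000)/(4479/5000) − 1)/(4) = 661/35832 ≈ 1.8447%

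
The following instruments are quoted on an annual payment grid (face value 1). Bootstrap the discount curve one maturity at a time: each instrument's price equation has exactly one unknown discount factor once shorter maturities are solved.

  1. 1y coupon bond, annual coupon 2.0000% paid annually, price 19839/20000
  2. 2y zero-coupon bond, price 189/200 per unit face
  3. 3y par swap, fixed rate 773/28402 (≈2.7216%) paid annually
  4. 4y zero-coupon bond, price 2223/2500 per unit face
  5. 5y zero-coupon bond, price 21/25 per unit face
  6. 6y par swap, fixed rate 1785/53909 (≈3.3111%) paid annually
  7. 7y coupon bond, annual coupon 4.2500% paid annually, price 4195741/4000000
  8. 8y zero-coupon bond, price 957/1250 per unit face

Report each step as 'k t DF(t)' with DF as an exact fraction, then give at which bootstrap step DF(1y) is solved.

step 1 [1y] bond c/1=1/50: DF=(19839/20000 − 1/50·(0))/(1+1/50) = 389/400 ≈ 0.972500
step 2 [2y] zero: DF = P = 189/200 ≈ 0.945000
step 3 [3y] swap r/1=773/28402: DF=(1 − 773/28402·(0.972500+0.945000))/(1+773/28402) = 9227/10000 ≈ 0.922700
step 4 [4y] zero: DF = P = 2223/2500 ≈ 0.889200
step 5 [5y] zero: DF = P = 21/25 ≈ 0.840000
step 6 [6y] swap r/1=1785/53909: DF=(1 − 1785/53909·(0.972500+0.945000+0.922700+0.889200+0.840000))/(1+1785/53909) = 1643/2000 ≈ 0.821500
step 7 [7y] bond c/1=17/400: DF=(4195741/4000000 − 17/400·(0.972500+0.945000+0.922700+0.889200+0.840000+0.821500))/(1+17/400) = 983/1250 ≈ 0.786400
step 8 [8y] zero: DF = P = 957/1250 ≈ 0.765600

1 1 389/400
2 2 189/200
3 3 9227/10000
4 4 2223/2500
5 5 21/25
6 6 1643/2000
7 7 983/1250
8 8 957/1250
DF(1y) is solved at step 1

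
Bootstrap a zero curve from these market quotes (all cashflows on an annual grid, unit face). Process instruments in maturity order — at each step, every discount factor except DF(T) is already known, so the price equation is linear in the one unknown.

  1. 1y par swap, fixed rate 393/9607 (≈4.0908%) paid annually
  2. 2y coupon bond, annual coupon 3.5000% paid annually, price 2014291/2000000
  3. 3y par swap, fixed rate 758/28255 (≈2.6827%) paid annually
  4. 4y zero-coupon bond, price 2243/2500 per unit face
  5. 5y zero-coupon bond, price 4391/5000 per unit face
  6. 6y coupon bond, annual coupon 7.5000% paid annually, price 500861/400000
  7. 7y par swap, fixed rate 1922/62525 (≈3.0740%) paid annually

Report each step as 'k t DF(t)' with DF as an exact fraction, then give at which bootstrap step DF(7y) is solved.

1 1 9607/10000
2 2 4703/5000
3 3 4621/5000
4 4 2243/2500
5 5 4391/5000
6 6 4219/5000
7 7 4039/5000
DF(7y) is solved at step 7

step 1 [1y] swap r/1=393/9607: DF=(1 − 393/9607·(0))/(1+393/9607) = 9607/10000 ≈ 0.960700
step 2 [2y] bond c/1=7/200: DF=(2014291/2000000 − 7/200·(0.960700))/(1+7/200) = 4703/5000 ≈ 0.940600
step 3 [3y] swap r/1=758/28255: DF=(1 − 758/28255·(0.960700+0.940600))/(1+758/28255) = 4621/5000 ≈ 0.924200
step 4 [4y] zero: DF = P = 2243/2500 ≈ 0.897200
step 5 [5y] zero: DF = P = 4391/5000 ≈ 0.878200
step 6 [6y] bond c/1=3/40: DF=(500861/400000 − 3/40·(0.960700+0.940600+0.924200+0.897200+0.878200))/(1+3/40) = 4219/5000 ≈ 0.843800
step 7 [7y] swap r/1=1922/62525: DF=(1 − 1922/62525·(0.960700+0.940600+0.924200+0.897200+0.878200+0.843800))/(1+1922/62525) = 4039/5000 ≈ 0.807800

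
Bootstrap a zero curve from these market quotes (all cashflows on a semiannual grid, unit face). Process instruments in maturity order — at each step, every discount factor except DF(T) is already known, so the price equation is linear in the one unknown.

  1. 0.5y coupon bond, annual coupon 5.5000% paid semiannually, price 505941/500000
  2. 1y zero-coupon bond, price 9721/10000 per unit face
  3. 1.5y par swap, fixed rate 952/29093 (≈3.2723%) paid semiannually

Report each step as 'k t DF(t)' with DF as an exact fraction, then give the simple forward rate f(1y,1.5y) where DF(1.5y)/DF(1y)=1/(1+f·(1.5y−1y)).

1 1/2 1231/1250
2 1 9721/10000
3 3/2 2381/2500
f(1y,1.5y) = ((9721/10000)/(2381/2500) − 1)/(1/2) = 197/4762 ≈ 4.1369%

step 1 [0.5y] bond c/2=11/400: DF=(505941/500000 − 11/400·(0))/(1+11/400) = 1231/1250 ≈ 0.984800
step 2 [1y] zero: DF = P = 9721/10000 ≈ 0.972100
step 3 [1.5y] swap r/2=476/29093: DF=(1 − 476/29093·(0.984800+0.972100))/(1+476/29093) = 2381/2500 ≈ 0.952400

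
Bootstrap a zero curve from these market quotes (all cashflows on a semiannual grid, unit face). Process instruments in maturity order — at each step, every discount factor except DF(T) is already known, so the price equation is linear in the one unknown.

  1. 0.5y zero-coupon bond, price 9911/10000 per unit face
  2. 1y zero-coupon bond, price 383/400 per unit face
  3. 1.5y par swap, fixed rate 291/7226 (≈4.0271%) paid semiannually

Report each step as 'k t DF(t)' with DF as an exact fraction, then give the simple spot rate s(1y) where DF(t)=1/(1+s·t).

1 1/2 9911/10000
2 1 383/400
3 3/2 4709/5000
s(1y) = (1/(383/400) − 1)/(1) = 17/383 ≈ 4.4386%

step 1 [0.5y] zero: DF = P = 9911/10000 ≈ 0.991100
step 2 [1y] zero: DF = P = 383/400 ≈ 0.957500
step 3 [1.5y] swap r/2=291/14452: DF=(1 − 291/14452·(0.991100+0.957500))/(1+291/14452) = 4709/5000 ≈ 0.941800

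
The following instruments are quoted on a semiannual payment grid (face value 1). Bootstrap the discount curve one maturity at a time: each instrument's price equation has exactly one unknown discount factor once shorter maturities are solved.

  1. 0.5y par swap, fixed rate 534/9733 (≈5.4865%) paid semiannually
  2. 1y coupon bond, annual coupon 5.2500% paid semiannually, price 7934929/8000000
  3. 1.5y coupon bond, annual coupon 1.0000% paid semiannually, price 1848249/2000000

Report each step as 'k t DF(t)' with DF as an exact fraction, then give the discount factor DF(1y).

1 1/2 9733/10000
2 1 1177/1250
3 3/2 91/100
DF(1y) = 1177/1250 ≈ 0.941600

step 1 [0.5y] swap r/2=267/9733: DF=(1 − 267/9733·(0))/(1+267/9733) = 9733/10000 ≈ 0.973300
step 2 [1y] bond c/2=21/800: DF=(7934929/8000000 − 21/800·(0.973300))/(1+21/800) = 1177/1250 ≈ 0.941600
step 3 [1.5y] bond c/2=1/200: DF=(1848249/2000000 − 1/200·(0.973300+0.941600))/(1+1/200) = 91/100 ≈ 0.910000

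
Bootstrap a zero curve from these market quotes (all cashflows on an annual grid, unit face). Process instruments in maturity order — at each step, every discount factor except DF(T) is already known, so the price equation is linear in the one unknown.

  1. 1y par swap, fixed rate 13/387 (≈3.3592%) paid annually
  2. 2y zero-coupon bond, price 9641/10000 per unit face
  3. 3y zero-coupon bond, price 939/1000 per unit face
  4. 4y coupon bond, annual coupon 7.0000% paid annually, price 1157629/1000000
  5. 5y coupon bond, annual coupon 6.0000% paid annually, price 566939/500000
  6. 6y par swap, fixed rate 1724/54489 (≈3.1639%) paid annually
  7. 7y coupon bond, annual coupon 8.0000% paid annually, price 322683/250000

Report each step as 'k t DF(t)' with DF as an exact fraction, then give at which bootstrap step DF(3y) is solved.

1 1 387/400
2 2 9641/10000
3 3 939/1000
4 4 8941/10000
5 5 4283/5000
6 6 2069/2500
7 7 1583/2000
DF(3y) is solved at step 3

step 1 [1y] swap r/1=13/387: DF=(1 − 13/387·(0))/(1+13/387) = 387/400 ≈ 0.967500
step 2 [2y] zero: DF = P = 9641/10000 ≈ 0.964100
step 3 [3y] zero: DF = P = 939/1000 ≈ 0.939000
step 4 [4y] bond c/1=7/100: DF=(1157629/1000000 − 7/100·(0.967500+0.964100+0.939000))/(1+7/100) = 8941/10000 ≈ 0.894100
step 5 [5y] bond c/1=3/50: DF=(566939/500000 − 3/50·(0.967500+0.964100+0.939000+0.894100))/(1+3/50) = 4283/5000 ≈ 0.856600
step 6 [6y] swap r/1=1724/54489: DF=(1 − 1724/54489·(0.967500+0.964100+0.939000+0.894100+0.856600))/(1+1724/54489) = 2069/2500 ≈ 0.827600
step 7 [7y] bond c/1=2/25: DF=(322683/250000 − 2/25·(0.967500+0.964100+0.939000+0.894100+0.856600+0.827600))/(1+2/25) = 1583/2000 ≈ 0.791500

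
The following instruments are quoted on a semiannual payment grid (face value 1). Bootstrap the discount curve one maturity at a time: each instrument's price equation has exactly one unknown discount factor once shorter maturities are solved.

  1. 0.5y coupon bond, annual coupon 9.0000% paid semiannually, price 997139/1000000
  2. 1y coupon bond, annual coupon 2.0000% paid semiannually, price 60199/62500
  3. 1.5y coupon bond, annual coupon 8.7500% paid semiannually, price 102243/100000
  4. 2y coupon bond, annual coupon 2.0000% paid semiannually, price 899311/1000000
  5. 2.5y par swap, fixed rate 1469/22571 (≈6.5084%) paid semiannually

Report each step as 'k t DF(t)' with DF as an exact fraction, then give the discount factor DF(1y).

1 1/2 4771/5000
2 1 4721/5000
3 3/2 9/10
4 2 8627/10000
5 5/2 8531/10000
DF(1y) = 4721/5000 ≈ 0.944200

step 1 [0.5y] bond c/2=9/200: DF=(997139/1000000 − 9/200·(0))/(1+9/200) = 4771/5000 ≈ 0.954200
step 2 [1y] bond c/2=1/100: DF=(60199/62500 − 1/100·(0.954200))/(1+1/100) = 4721/5000 ≈ 0.944200
step 3 [1.5y] bond c/2=7/160: DF=(102243/100000 − 7/160·(0.954200+0.944200))/(1+7/160) = 9/10 ≈ 0.900000
step 4 [2y] bond c/2=1/100: DF=(899311/1000000 − 1/100·(0.954200+0.944200+0.900000))/(1+1/100) = 8627/10000 ≈ 0.862700
step 5 [2.5y] swap r/2=1469/45142: DF=(1 − 1469/45142·(0.954200+0.944200+0.900000+0.862700))/(1+1469/45142) = 8531/10000 ≈ 0.853100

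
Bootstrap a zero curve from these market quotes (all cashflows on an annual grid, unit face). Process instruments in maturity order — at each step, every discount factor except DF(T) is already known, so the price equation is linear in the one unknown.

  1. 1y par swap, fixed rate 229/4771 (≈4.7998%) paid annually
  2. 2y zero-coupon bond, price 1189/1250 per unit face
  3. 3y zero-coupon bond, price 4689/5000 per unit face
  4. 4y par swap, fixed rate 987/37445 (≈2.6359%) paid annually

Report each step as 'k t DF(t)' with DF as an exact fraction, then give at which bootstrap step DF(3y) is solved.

1 1 4771/5000
2 2 1189/1250
3 3 4689/5000
4 4 9013/10000
DF(3y) is solved at step 3

step 1 [1y] swap r/1=229/4771: DF=(1 − 229/4771·(0))/(1+229/4771) = 4771/5000 ≈ 0.954200
step 2 [2y] zero: DF = P = 1189/1250 ≈ 0.951200
step 3 [3y] zero: DF = P = 4689/5000 ≈ 0.937800
step 4 [4y] swap r/1=987/37445: DF=(1 − 987/37445·(0.954200+0.951200+0.937800))/(1+987/37445) = 9013/10000 ≈ 0.901300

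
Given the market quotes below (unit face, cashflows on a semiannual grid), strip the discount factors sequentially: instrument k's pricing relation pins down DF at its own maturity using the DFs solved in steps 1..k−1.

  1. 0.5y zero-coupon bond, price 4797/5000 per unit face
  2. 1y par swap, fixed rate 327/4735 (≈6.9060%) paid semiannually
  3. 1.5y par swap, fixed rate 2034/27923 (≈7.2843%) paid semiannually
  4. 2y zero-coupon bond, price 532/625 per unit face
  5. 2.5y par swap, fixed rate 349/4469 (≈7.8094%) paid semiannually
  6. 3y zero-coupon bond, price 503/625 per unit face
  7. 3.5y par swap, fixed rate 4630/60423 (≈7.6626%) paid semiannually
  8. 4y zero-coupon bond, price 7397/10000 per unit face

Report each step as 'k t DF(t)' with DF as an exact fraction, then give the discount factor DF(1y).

1 1/2 4797/5000
2 1 4673/5000
3 3/2 8983/10000
4 2 532/625
5 5/2 1651/2000
6 3 503/625
7 7/2 1537/2000
8 4 7397/10000
DF(1y) = 4673/5000 ≈ 0.934600

step 1 [0.5y] zero: DF = P = 4797/5000 ≈ 0.959400
step 2 [1y] swap r/2=327/9470: DF=(1 − 327/9470·(0.959400))/(1+327/9470) = 4673/5000 ≈ 0.934600
step 3 [1.5y] swap r/2=1017/27923: DF=(1 − 1017/27923·(0.959400+0.934600))/(1+1017/27923) = 8983/10000 ≈ 0.898300
step 4 [2y] zero: DF = P = 532/625 ≈ 0.851200
step 5 [2.5y] swap r/2=349/8938: DF=(1 − 349/8938·(0.959400+0.934600+0.898300+0.851200))/(1+349/8938) = 1651/2000 ≈ 0.825500
step 6 [3y] zero: DF = P = 503/625 ≈ 0.804800
step 7 [3.5y] swap r/2=2315/60423: DF=(1 − 2315/60423·(0.959400+0.934600+0.898300+0.851200+0.825500+0.804800))/(1+2315/60423) = 1537/2000 ≈ 0.768500
step 8 [4y] zero: DF = P = 7397/10000 ≈ 0.739700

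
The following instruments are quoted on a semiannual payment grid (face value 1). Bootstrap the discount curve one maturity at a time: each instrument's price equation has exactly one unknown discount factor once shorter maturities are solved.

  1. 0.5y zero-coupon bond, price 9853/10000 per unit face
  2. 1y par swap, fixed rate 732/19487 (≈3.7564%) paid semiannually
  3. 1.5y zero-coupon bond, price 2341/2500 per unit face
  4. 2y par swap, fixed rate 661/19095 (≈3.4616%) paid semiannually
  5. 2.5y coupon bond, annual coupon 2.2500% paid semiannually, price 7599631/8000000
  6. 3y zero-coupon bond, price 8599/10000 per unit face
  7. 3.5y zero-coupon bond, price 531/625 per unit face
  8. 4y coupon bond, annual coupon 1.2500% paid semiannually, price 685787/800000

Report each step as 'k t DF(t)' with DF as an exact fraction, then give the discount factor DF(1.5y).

1 1/2 9853/10000
2 1 4817/5000
3 3/2 2341/2500
4 2 9339/10000
5 5/2 8969/10000
6 3 8599/10000
7 7/2 531/625
8 4 203/250
DF(1.5y) = 2341/2500 ≈ 0.936400

step 1 [0.5y] zero: DF = P = 9853/10000 ≈ 0.985300
step 2 [1y] swap r/2=366/19487: DF=(1 − 366/19487·(0.985300))/(1+366/19487) = 4817/5000 ≈ 0.963400
step 3 [1.5y] zero: DF = P = 2341/2500 ≈ 0.936400
step 4 [2y] swap r/2=661/38190: DF=(1 − 661/38190·(0.985300+0.963400+0.936400))/(1+661/38190) = 9339/10000 ≈ 0.933900
step 5 [2.5y] bond c/2=9/800: DF=(7599631/8000000 − 9/800·(0.985300+0.963400+0.936400+0.933900))/(1+9/800) = 8969/10000 ≈ 0.896900
step 6 [3y] zero: DF = P = 8599/10000 ≈ 0.859900
step 7 [3.5y] zero: DF = P = 531/625 ≈ 0.849600
step 8 [4y] bond c/2=1/160: DF=(685787/800000 − 1/160·(0.985300+0.963400+0.936400+0.933900+0.896900+0.859900+0.849600))/(1+1/160) = 203/250 ≈ 0.812000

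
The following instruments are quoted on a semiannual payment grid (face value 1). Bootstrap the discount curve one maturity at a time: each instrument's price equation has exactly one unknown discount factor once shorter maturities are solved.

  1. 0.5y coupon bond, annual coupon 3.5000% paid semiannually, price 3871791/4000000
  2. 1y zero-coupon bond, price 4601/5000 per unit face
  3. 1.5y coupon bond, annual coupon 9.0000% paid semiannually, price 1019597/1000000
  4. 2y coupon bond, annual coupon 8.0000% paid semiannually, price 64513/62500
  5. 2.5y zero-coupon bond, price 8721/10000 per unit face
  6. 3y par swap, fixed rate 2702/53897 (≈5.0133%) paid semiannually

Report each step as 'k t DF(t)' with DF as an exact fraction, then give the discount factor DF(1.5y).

step 1 [0.5y] bond c/2=7/400: DF=(3871791/4000000 − 7/400·(0))/(1+7/400) = 9513/10000 ≈ 0.951300
step 2 [1y] zero: DF = P = 4601/5000 ≈ 0.920200
step 3 [1.5y] bond c/2=9/200: DF=(1019597/1000000 − 9/200·(0.951300+0.920200))/(1+9/200) = 8951/10000 ≈ 0.895100
step 4 [2y] bond c/2=1/25: DF=(64513/62500 − 1/25·(0.951300+0.920200+0.895100))/(1+1/25) = 8861/10000 ≈ 0.886100
step 5 [2.5y] zero: DF = P = 8721/10000 ≈ 0.872100
step 6 [3y] swap r/2=1351/53897: DF=(1 − 1351/53897·(0.951300+0.920200+0.895100+0.886100+0.872100))/(1+1351/53897) = 8649/10000 ≈ 0.864900

1 1/2 9513/10000
2 1 4601/5000
3 3/2 8951/10000
4 2 8861/10000
5 5/2 8721/10000
6 3 8649/10000
DF(1.5y) = 8951/10000 ≈ 0.895100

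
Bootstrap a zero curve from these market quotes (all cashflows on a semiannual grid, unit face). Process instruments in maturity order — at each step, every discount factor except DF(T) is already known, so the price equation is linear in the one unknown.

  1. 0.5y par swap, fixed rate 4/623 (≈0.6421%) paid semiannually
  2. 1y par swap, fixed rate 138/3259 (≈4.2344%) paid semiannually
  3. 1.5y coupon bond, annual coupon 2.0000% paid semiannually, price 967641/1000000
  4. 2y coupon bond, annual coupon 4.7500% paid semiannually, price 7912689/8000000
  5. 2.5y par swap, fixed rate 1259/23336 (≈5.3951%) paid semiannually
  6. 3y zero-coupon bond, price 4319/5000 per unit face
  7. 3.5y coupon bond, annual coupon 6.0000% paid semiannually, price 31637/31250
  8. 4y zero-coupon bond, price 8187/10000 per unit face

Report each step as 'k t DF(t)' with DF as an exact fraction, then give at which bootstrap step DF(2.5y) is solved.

step 1 [0.5y] swap r/2=2/623: DF=(1 − 2/623·(0))/(1+2/623) = 623/625 ≈ 0.996800
step 2 [1y] swap r/2=69/3259: DF=(1 − 69/3259·(0.996800))/(1+69/3259) = 4793/5000 ≈ 0.958600
step 3 [1.5y] bond c/2=1/100: DF=(967641/1000000 − 1/100·(0.996800+0.958600))/(1+1/100) = 9387/10000 ≈ 0.938700
step 4 [2y] bond c/2=19/800: DF=(7912689/8000000 − 19/800·(0.996800+0.958600+0.938700))/(1+19/800) = 899/1000 ≈ 0.899000
step 5 [2.5y] swap r/2=1259/46672: DF=(1 − 1259/46672·(0.996800+0.958600+0.938700+0.899000))/(1+1259/46672) = 8741/10000 ≈ 0.874100
step 6 [3y] zero: DF = P = 4319/5000 ≈ 0.863800
step 7 [3.5y] bond c/2=3/100: DF=(31637/31250 − 3/100·(0.996800+0.958600+0.938700+0.899000+0.874100+0.863800))/(1+3/100) = 4109/5000 ≈ 0.821800
step 8 [4y] zero: DF = P = 8187/10000 ≈ 0.818700

1 1/2 623/625
2 1 4793/5000
3 3/2 9387/10000
4 2 899/1000
5 5/2 8741/10000
6 3 4319/5000
7 7/2 4109/5000
8 4 8187/10000
DF(2.5y) is solved at step 5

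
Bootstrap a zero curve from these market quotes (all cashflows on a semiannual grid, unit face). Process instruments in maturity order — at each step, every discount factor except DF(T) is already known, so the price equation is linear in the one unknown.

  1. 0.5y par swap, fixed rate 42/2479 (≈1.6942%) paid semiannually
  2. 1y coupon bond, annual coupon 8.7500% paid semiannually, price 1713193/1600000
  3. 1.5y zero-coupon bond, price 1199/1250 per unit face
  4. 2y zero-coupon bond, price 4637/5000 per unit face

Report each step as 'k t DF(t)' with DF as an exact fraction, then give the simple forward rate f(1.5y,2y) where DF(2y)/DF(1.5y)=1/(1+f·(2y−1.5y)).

1 1/2 2479/2500
2 1 9843/10000
3 3/2 1199/1250
4 2 4637/5000
f(1.5y,2y) = ((1199/1250)/(4637/5000) − 1)/(1/2) = 318/4637 ≈ 6.8579%

step 1 [0.5y] swap r/2=21/2479: DF=(1 − 21/2479·(0))/(1+21/2479) = 2479/2500 ≈ 0.991600
step 2 [1y] bond c/2=7/160: DF=(1713193/1600000 − 7/160·(0.991600))/(1+7/160) = 9843/10000 ≈ 0.984300
step 3 [1.5y] zero: DF = P = 1199/1250 ≈ 0.959200
step 4 [2y] zero: DF = P = 4637/5000 ≈ 0.927400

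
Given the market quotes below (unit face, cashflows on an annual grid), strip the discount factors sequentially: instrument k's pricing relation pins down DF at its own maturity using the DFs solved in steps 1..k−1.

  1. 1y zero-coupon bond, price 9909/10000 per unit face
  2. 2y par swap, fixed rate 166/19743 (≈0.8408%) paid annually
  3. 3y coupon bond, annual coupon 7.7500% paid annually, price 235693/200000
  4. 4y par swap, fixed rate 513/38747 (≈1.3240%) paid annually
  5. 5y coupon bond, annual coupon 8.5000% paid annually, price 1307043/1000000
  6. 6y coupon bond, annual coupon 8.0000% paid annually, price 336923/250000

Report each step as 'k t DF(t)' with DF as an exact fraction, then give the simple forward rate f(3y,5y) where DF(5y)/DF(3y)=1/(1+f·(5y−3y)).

1 1 9909/10000
2 2 4917/5000
3 3 9517/10000
4 4 9487/10000
5 5 9011/10000
6 6 8941/10000
f(3y,5y) = ((9517/10000)/(9011/10000) − 1)/(2) = 253/9011 ≈ 2.8077%

step 1 [1y] zero: DF = P = 9909/10000 ≈ 0.990900
step 2 [2y] swap r/1=166/19743: DF=(1 − 166/19743·(0.990900))/(1+166/19743) = 4917/5000 ≈ 0.983400
step 3 [3y] bond c/1=31/400: DF=(235693/200000 − 31/400·(0.990900+0.983400))/(1+31/400) = 9517/10000 ≈ 0.951700
step 4 [4y] swap r/1=513/38747: DF=(1 − 513/38747·(0.990900+0.983400+0.951700))/(1+513/38747) = 9487/10000 ≈ 0.948700
step 5 [5y] bond c/1=17/200: DF=(1307043/1000000 − 17/200·(0.990900+0.983400+0.951700+0.948700))/(1+17/200) = 9011/10000 ≈ 0.901100
step 6 [6y] bond c/1=2/25: DF=(336923/250000 − 2/25·(0.990900+0.983400+0.951700+0.948700+0.901100))/(1+2/25) = 8941/10000 ≈ 0.894100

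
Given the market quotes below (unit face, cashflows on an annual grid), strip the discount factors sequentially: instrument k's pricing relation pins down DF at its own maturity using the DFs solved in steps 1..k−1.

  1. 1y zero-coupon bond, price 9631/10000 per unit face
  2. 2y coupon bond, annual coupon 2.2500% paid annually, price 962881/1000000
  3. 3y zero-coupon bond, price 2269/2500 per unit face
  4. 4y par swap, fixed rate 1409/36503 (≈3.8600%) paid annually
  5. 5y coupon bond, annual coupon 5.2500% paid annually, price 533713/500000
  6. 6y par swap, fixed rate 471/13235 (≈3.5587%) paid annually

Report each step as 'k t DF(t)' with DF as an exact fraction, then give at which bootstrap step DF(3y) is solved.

step 1 [1y] zero: DF = P = 9631/10000 ≈ 0.963100
step 2 [2y] bond c/1=9/400: DF=(962881/1000000 − 9/400·(0.963100))/(1+9/400) = 1841/2000 ≈ 0.920500
step 3 [3y] zero: DF = P = 2269/2500 ≈ 0.907600
step 4 [4y] swap r/1=1409/36503: DF=(1 − 1409/36503·(0.963100+0.920500+0.907600))/(1+1409/36503) = 8591/10000 ≈ 0.859100
step 5 [5y] bond c/1=21/400: DF=(533713/500000 − 21/400·(0.963100+0.920500+0.907600+0.859100))/(1+21/400) = 8321/10000 ≈ 0.832100
step 6 [6y] swap r/1=471/13235: DF=(1 − 471/13235·(0.963100+0.920500+0.907600+0.859100+0.832100))/(1+471/13235) = 2029/2500 ≈ 0.811600

1 1 9631/10000
2 2 1841/2000
3 3 2269/2500
4 4 8591/10000
5 5 8321/10000
6 6 2029/2500
DF(3y) is solved at step 3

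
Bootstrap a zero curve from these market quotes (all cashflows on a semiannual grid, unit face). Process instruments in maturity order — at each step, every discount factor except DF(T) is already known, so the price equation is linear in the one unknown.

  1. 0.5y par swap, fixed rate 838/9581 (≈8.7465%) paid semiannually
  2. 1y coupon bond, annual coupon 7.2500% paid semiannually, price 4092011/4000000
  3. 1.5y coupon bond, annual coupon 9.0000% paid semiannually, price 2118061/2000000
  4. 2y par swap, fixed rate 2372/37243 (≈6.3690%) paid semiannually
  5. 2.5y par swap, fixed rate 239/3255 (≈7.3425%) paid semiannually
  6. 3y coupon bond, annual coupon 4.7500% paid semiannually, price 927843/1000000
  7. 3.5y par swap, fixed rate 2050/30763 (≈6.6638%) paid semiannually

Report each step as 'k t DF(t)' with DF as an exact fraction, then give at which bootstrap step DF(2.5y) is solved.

1 1/2 9581/10000
2 1 9537/10000
3 3/2 9311/10000
4 2 4407/5000
5 5/2 8327/10000
6 3 4003/5000
7 7/2 159/200
DF(2.5y) is solved at step 5

step 1 [0.5y] swap r/2=419/9581: DF=(1 − 419/9581·(0))/(1+419/9581) = 9581/10000 ≈ 0.958100
step 2 [1y] bond c/2=29/800: DF=(4092011/4000000 − 29/800·(0.958100))/(1+29/800) = 9537/10000 ≈ 0.953700
step 3 [1.5y] bond c/2=9/200: DF=(2118061/2000000 − 9/200·(0.958100+0.953700))/(1+9/200) = 9311/10000 ≈ 0.931100
step 4 [2y] swap r/2=1186/37243: DF=(1 − 1186/37243·(0.958100+0.953700+0.931100))/(1+1186/37243) = 4407/5000 ≈ 0.881400
step 5 [2.5y] swap r/2=239/6510: DF=(1 − 239/6510·(0.958100+0.953700+0.931100+0.881400))/(1+239/6510) = 8327/10000 ≈ 0.832700
step 6 [3y] bond c/2=19/800: DF=(927843/1000000 − 19/800·(0.958100+0.953700+0.931100+0.881400+0.832700))/(1+19/800) = 4003/5000 ≈ 0.800600
step 7 [3.5y] swap r/2=1025/30763: DF=(1 − 1025/30763·(0.958100+0.953700+0.931100+0.881400+0.832700+0.800600))/(1+1025/30763) = 159/200 ≈ 0.795000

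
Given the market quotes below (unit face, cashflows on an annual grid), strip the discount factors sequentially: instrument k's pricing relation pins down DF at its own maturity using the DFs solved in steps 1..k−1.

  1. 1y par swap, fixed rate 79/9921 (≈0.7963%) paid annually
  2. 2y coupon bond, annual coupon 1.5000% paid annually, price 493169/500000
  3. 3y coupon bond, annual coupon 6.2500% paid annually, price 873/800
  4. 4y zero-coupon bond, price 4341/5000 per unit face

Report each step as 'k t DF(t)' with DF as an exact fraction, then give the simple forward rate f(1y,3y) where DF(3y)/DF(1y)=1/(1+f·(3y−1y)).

step 1 [1y] swap r/1=79/9921: DF=(1 − 79/9921·(0))/(1+79/9921) = 9921/10000 ≈ 0.992100
step 2 [2y] bond c/1=3/200: DF=(493169/500000 − 3/200·(0.992100))/(1+3/200) = 9571/10000 ≈ 0.957100
step 3 [3y] bond c/1=1/16: DF=(873/800 − 1/16·(0.992100+0.957100))/(1+1/16) = 2281/2500 ≈ 0.912400
step 4 [4y] zero: DF = P = 4341/5000 ≈ 0.868200

1 1 9921/10000
2 2 9571/10000
3 3 2281/2500
4 4 4341/5000
f(1y,3y) = ((9921/10000)/(2281/2500) − 1)/(2) = 797/18248 ≈ 4.3676%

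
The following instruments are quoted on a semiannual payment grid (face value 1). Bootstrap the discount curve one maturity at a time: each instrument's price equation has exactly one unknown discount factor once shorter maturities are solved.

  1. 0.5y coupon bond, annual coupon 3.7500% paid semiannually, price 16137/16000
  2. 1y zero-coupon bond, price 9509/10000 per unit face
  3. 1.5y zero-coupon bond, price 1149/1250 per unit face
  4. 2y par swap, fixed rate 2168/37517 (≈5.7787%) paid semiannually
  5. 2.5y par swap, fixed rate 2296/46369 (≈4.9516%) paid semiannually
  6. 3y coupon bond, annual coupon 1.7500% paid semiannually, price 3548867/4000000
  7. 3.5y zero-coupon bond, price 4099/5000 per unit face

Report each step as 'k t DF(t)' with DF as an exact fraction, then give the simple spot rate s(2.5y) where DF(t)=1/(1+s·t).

1 1/2 99/100
2 1 9509/10000
3 3/2 1149/1250
4 2 2229/2500
5 5/2 2213/2500
6 3 8393/10000
7 7/2 4099/5000
s(2.5y) = (1/(2213/2500) − 1)/(5/2) = 574/11065 ≈ 5.1875%

step 1 [0.5y] bond c/2=3/160: DF=(16137/16000 − 3/160·(0))/(1+3/160) = 99/100 ≈ 0.990000
step 2 [1y] zero: DF = P = 9509/10000 ≈ 0.950900
step 3 [1.5y] zero: DF = P = 1149/1250 ≈ 0.919200
step 4 [2y] swap r/2=1084/37517: DF=(1 − 1084/37517·(0.990000+0.950900+0.919200))/(1+1084/37517) = 2229/2500 ≈ 0.891600
step 5 [2.5y] swap r/2=1148/46369: DF=(1 − 1148/46369·(0.990000+0.950900+0.919200+0.891600))/(1+1148/46369) = 2213/2500 ≈ 0.885200
step 6 [3y] bond c/2=7/800: DF=(3548867/4000000 − 7/800·(0.990000+0.950900+0.919200+0.891600+0.885200))/(1+7/800) = 8393/10000 ≈ 0.839300
step 7 [3.5y] zero: DF = P = 4099/5000 ≈ 0.819800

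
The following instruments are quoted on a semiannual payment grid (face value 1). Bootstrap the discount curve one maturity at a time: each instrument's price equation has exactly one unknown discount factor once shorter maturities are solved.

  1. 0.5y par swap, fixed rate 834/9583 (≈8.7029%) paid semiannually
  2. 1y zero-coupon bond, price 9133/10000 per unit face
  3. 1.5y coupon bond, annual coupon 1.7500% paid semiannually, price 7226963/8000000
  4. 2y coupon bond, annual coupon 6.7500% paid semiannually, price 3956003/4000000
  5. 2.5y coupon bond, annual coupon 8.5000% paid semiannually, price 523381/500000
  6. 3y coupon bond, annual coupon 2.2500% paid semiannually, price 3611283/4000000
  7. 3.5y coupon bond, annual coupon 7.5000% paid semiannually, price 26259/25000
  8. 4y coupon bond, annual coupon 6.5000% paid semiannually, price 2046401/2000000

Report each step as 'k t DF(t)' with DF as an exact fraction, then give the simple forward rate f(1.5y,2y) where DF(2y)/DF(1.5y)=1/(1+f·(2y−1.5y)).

1 1/2 9583/10000
2 1 9133/10000
3 3/2 8793/10000
4 2 8669/10000
5 5/2 4283/5000
6 3 843/1000
7 7/2 4101/5000
8 4 3989/5000
f(1.5y,2y) = ((8793/10000)/(8669/10000) − 1)/(1/2) = 248/8669 ≈ 2.8608%

step 1 [0.5y] swap r/2=417/9583: DF=(1 − 417/9583·(0))/(1+417/9583) = 9583/10000 ≈ 0.958300
step 2 [1y] zero: DF = P = 9133/10000 ≈ 0.913300
step 3 [1.5y] bond c/2=7/800: DF=(7226963/8000000 − 7/800·(0.958300+0.913300))/(1+7/800) = 8793/10000 ≈ 0.879300
step 4 [2y] bond c/2=27/800: DF=(3956003/4000000 − 27/800·(0.958300+0.913300+0.879300))/(1+27/800) = 8669/10000 ≈ 0.866900
step 5 [2.5y] bond c/2=17/400: DF=(523381/500000 − 17/400·(0.958300+0.913300+0.879300+0.866900))/(1+17/400) = 4283/5000 ≈ 0.856600
step 6 [3y] bond c/2=9/800: DF=(3611283/4000000 − 9/800·(0.958300+0.913300+0.879300+0.866900+0.856600))/(1+9/800) = 843/1000 ≈ 0.843000
step 7 [3.5y] bond c/2=3/80: DF=(26259/25000 − 3/80·(0.958300+0.913300+0.879300+0.866900+0.856600+0.843000))/(1+3/80) = 4101/5000 ≈ 0.820200
step 8 [4y] bond c/2=13/400: DF=(2046401/2000000 − 13/400·(0.958300+0.913300+0.879300+0.866900+0.856600+0.843000+0.820200))/(1+13/400) = 3989/5000 ≈ 0.797800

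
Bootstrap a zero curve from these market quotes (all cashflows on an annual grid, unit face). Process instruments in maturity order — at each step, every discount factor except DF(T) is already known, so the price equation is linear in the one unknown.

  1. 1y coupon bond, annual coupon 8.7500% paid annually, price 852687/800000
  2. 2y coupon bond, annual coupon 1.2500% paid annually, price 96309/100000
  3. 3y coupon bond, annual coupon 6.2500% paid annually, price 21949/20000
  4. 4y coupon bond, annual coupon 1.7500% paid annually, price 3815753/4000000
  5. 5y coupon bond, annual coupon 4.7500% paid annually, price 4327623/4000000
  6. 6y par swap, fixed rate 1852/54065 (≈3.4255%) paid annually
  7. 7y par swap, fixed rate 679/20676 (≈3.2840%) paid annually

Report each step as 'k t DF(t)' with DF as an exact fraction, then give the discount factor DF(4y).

1 1 9801/10000
2 2 9391/10000
3 3 23/25
4 4 8887/10000
5 5 4319/5000
6 6 2037/2500
7 7 7963/10000
DF(4y) = 8887/10000 ≈ 0.888700

step 1 [1y] bond c/1=7/80: DF=(852687/800000 − 7/80·(0))/(1+7/80) = 9801/10000 ≈ 0.980100
step 2 [2y] bond c/1=1/80: DF=(96309/100000 − 1/80·(0.980100))/(1+1/80) = 9391/10000 ≈ 0.939100
step 3 [3y] bond c/1=1/16: DF=(21949/20000 − 1/16·(0.980100+0.939100))/(1+1/16) = 23/25 ≈ 0.920000
step 4 [4y] bond c/1=7/400: DF=(3815753/4000000 − 7/400·(0.980100+0.939100+0.920000))/(1+7/400) = 8887/10000 ≈ 0.888700
step 5 [5y] bond c/1=19/400: DF=(4327623/4000000 − 19/400·(0.980100+0.939100+0.920000+0.888700))/(1+19/400) = 4319/5000 ≈ 0.863800
step 6 [6y] swap r/1=1852/54065: DF=(1 − 1852/54065·(0.980100+0.939100+0.920000+0.888700+0.863800))/(1+1852/54065) = 2037/2500 ≈ 0.814800
step 7 [7y] swap r/1=679/20676: DF=(1 − 679/20676·(0.980100+0.939100+0.920000+0.888700+0.863800+0.814800))/(1+679/20676) = 7963/10000 ≈ 0.796300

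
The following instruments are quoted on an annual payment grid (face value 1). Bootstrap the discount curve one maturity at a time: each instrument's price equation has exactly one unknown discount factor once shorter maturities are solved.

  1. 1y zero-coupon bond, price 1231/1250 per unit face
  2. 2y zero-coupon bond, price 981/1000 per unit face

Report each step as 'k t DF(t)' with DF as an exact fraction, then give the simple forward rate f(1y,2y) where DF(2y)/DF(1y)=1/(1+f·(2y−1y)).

step 1 [1y] zero: DF = P = 1231/1250 ≈ 0.984800
step 2 [2y] zero: DF = P = 981/1000 ≈ 0.981000

1 1 1231/1250
2 2 981/1000
f(1y,2y) = ((1231/1250)/(981/1000) − 1)/(1) = 19/4905 ≈ 0.3874%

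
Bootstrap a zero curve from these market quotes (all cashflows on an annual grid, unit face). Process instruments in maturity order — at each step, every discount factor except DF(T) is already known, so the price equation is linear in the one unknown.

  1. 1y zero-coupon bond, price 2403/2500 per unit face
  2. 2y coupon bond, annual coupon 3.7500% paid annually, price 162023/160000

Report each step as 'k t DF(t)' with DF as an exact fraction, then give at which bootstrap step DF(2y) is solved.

1 1 2403/2500
2 2 9413/10000
DF(2y) is solved at step 2

step 1 [1y] zero: DF = P = 2403/2500 ≈ 0.961200
step 2 [2y] bond c/1=3/80: DF=(162023/160000 − 3/80·(0.961200))/(1+3/80) = 9413/10000 ≈ 0.941300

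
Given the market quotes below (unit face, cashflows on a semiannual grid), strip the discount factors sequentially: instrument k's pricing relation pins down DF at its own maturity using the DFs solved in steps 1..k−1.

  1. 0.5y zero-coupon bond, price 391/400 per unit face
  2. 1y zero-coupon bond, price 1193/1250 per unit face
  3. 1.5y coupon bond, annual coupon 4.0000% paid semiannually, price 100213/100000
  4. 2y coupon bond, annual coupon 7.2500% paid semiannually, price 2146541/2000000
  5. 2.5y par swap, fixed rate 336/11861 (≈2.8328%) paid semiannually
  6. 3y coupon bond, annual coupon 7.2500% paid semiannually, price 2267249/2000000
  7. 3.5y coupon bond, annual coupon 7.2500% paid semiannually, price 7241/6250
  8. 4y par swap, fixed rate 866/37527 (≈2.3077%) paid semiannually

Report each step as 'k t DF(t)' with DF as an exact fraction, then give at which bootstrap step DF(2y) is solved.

1 1/2 391/400
2 1 1193/1250
3 3/2 4723/5000
4 2 9351/10000
5 5/2 583/625
6 3 116/125
7 7/2 2299/2500
8 4 4567/5000
DF(2y) is solved at step 4

step 1 [0.5y] zero: DF = P = 391/400 ≈ 0.977500
step 2 [1y] zero: DF = P = 1193/1250 ≈ 0.954400
step 3 [1.5y] bond c/2=1/50: DF=(100213/100000 − 1/50·(0.977500+0.954400))/(1+1/50) = 4723/5000 ≈ 0.944600
step 4 [2y] bond c/2=29/800: DF=(2146541/2000000 − 29/800·(0.977500+0.954400+0.944600))/(1+29/800) = 9351/10000 ≈ 0.935100
step 5 [2.5y] swap r/2=168/11861: DF=(1 − 168/11861·(0.977500+0.954400+0.944600+0.935100))/(1+168/11861) = 583/625 ≈ 0.932800
step 6 [3y] bond c/2=29/800: DF=(2267249/2000000 − 29/800·(0.977500+0.954400+0.944600+0.935100+0.932800))/(1+29/800) = 116/125 ≈ 0.928000
step 7 [3.5y] bond c/2=29/800: DF=(7241/6250 − 29/800·(0.977500+0.954400+0.944600+0.935100+0.932800+0.928000))/(1+29/800) = 2299/2500 ≈ 0.919600
step 8 [4y] swap r/2=433/37527: DF=(1 − 433/37527·(0.977500+0.954400+0.944600+0.935100+0.932800+0.928000+0.919600))/(1+433/37527) = 4567/5000 ≈ 0.913400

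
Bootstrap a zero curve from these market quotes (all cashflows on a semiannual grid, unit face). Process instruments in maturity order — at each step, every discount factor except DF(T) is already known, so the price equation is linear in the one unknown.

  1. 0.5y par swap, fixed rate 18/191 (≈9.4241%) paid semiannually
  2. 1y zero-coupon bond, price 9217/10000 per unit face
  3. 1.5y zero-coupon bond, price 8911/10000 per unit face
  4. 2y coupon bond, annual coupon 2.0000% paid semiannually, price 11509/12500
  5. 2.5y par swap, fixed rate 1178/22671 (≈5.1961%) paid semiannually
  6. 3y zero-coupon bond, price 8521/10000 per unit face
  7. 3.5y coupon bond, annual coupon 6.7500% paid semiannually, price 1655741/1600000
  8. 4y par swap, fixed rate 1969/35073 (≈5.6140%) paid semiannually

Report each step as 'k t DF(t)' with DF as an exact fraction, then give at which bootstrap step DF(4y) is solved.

1 1/2 191/200
2 1 9217/10000
3 3/2 8911/10000
4 2 4421/5000
5 5/2 4411/5000
6 3 8521/10000
7 7/2 2063/2500
8 4 8031/10000
DF(4y) is solved at step 8

step 1 [0.5y] swap r/2=9/191: DF=(1 − 9/191·(0))/(1+9/191) = 191/200 ≈ 0.955000
step 2 [1y] zero: DF = P = 9217/10000 ≈ 0.921700
step 3 [1.5y] zero: DF = P = 8911/10000 ≈ 0.891100
step 4 [2y] bond c/2=1/100: DF=(11509/12500 − 1/100·(0.955000+0.921700+0.891100))/(1+1/100) = 4421/5000 ≈ 0.884200
step 5 [2.5y] swap r/2=589/22671: DF=(1 − 589/22671·(0.955000+0.921700+0.891100+0.884200))/(1+589/22671) = 4411/5000 ≈ 0.882200
step 6 [3y] zero: DF = P = 8521/10000 ≈ 0.852100
step 7 [3.5y] bond c/2=27/800: DF=(1655741/1600000 − 27/800·(0.955000+0.921700+0.891100+0.884200+0.882200+0.852100))/(1+27/800) = 2063/2500 ≈ 0.825200
step 8 [4y] swap r/2=1969/70146: DF=(1 − 1969/70146·(0.955000+0.921700+0.891100+0.884200+0.882200+0.852100+0.825200))/(1+1969/70146) = 8031/10000 ≈ 0.803100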